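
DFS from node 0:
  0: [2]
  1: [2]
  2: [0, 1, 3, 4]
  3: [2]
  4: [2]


Visit 0, push [2]
Visit 2, push [4, 3, 1]
Visit 1, push []
Visit 3, push []
Visit 4, push []

DFS order: [0, 2, 1, 3, 4]


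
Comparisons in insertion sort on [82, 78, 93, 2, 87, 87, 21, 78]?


Algorithm: insertion sort
Input: [82, 78, 93, 2, 87, 87, 21, 78]
Sorted: [2, 21, 78, 78, 82, 87, 87, 93]

20


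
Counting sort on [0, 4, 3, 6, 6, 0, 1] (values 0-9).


Input: [0, 4, 3, 6, 6, 0, 1]
Counts: [2, 1, 0, 1, 1, 0, 2, 0, 0, 0]

Sorted: [0, 0, 1, 3, 4, 6, 6]


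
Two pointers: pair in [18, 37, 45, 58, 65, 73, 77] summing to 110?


lo=0(18)+hi=6(77)=95
lo=1(37)+hi=6(77)=114
lo=1(37)+hi=5(73)=110

Yes: 37+73=110


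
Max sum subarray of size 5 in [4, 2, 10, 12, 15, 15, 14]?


[0:5]: 43
[1:6]: 54
[2:7]: 66

Max: 66 at [2:7]


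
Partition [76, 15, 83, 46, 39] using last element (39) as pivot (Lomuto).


Pivot: 39
  15 <= 39: swap -> [15, 76, 83, 46, 39]
Place pivot at 1: [15, 39, 83, 46, 76]

Partitioned: [15, 39, 83, 46, 76]


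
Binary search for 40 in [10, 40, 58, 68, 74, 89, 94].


Step 1: lo=0, hi=6, mid=3, val=68
Step 2: lo=0, hi=2, mid=1, val=40

Found at index 1


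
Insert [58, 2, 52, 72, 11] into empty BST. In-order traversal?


Insert 58: root
Insert 2: L from 58
Insert 52: L from 58 -> R from 2
Insert 72: R from 58
Insert 11: L from 58 -> R from 2 -> L from 52

In-order: [2, 11, 52, 58, 72]


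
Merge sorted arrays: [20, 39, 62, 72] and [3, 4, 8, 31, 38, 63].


Take 3 from B
Take 4 from B
Take 8 from B
Take 20 from A
Take 31 from B
Take 38 from B
Take 39 from A
Take 62 from A
Take 63 from B

Merged: [3, 4, 8, 20, 31, 38, 39, 62, 63, 72]


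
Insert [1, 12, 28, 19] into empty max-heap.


Insert 1: [1]
Insert 12: [12, 1]
Insert 28: [28, 1, 12]
Insert 19: [28, 19, 12, 1]

Final heap: [28, 19, 12, 1]


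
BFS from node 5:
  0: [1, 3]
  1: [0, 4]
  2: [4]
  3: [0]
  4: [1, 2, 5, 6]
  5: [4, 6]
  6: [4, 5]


Visit 5, enqueue [4, 6]
Visit 4, enqueue [1, 2]
Visit 6, enqueue []
Visit 1, enqueue [0]
Visit 2, enqueue []
Visit 0, enqueue [3]
Visit 3, enqueue []

BFS order: [5, 4, 6, 1, 2, 0, 3]


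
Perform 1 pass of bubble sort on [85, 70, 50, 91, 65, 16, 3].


Initial: [85, 70, 50, 91, 65, 16, 3]
Pass 1: [70, 50, 85, 65, 16, 3, 91] (5 swaps)

After 1 pass: [70, 50, 85, 65, 16, 3, 91]


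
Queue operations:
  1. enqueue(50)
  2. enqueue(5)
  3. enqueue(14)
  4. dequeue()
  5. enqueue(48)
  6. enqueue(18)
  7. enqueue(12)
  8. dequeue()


enqueue(50) -> [50]
enqueue(5) -> [50, 5]
enqueue(14) -> [50, 5, 14]
dequeue()->50, [5, 14]
enqueue(48) -> [5, 14, 48]
enqueue(18) -> [5, 14, 48, 18]
enqueue(12) -> [5, 14, 48, 18, 12]
dequeue()->5, [14, 48, 18, 12]

Final queue: [14, 48, 18, 12]


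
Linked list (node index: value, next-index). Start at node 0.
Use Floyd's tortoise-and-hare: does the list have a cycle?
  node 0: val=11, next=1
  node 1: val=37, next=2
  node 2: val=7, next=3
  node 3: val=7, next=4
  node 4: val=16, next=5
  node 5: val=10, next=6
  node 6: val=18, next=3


Floyd's tortoise (slow, +1) and hare (fast, +2):
  init: slow=0, fast=0
  step 1: slow=1, fast=2
  step 2: slow=2, fast=4
  step 3: slow=3, fast=6
  step 4: slow=4, fast=4
  slow == fast at node 4: cycle detected

Cycle: yes


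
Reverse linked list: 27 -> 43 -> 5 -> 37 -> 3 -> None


Step 1: curr=27, set curr.next=prev(None) | reversed so far: 27
Step 2: curr=43, set curr.next=prev(27) | reversed so far: 43 -> 27
Step 3: curr=5, set curr.next=prev(43) | reversed so far: 5 -> 43 -> 27
Step 4: curr=37, set curr.next=prev(5) | reversed so far: 37 -> 5 -> 43 -> 27
Step 5: curr=3, set curr.next=prev(37) | reversed so far: 3 -> 37 -> 5 -> 43 -> 27

3 -> 37 -> 5 -> 43 -> 27 -> None


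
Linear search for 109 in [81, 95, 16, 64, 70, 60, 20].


i=0: 81!=109
i=1: 95!=109
i=2: 16!=109
i=3: 64!=109
i=4: 70!=109
i=5: 60!=109
i=6: 20!=109

Not found, 7 comps


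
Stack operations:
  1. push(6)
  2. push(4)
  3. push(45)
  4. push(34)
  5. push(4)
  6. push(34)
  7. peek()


push(6) -> [6]
push(4) -> [6, 4]
push(45) -> [6, 4, 45]
push(34) -> [6, 4, 45, 34]
push(4) -> [6, 4, 45, 34, 4]
push(34) -> [6, 4, 45, 34, 4, 34]
peek()->34

Final stack: [6, 4, 45, 34, 4, 34]


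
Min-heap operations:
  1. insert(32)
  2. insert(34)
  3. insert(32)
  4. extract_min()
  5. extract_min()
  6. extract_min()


insert(32) -> [32]
insert(34) -> [32, 34]
insert(32) -> [32, 34, 32]
extract_min()->32, [32, 34]
extract_min()->32, [34]
extract_min()->34, []

Final heap: []


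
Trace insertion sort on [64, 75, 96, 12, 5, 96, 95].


Initial: [64, 75, 96, 12, 5, 96, 95]
Insert 75: [64, 75, 96, 12, 5, 96, 95]
Insert 96: [64, 75, 96, 12, 5, 96, 95]
Insert 12: [12, 64, 75, 96, 5, 96, 95]
Insert 5: [5, 12, 64, 75, 96, 96, 95]
Insert 96: [5, 12, 64, 75, 96, 96, 95]
Insert 95: [5, 12, 64, 75, 95, 96, 96]

Sorted: [5, 12, 64, 75, 95, 96, 96]


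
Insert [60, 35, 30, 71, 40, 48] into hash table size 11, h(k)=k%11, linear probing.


Insert 60: h=5 -> slot 5
Insert 35: h=2 -> slot 2
Insert 30: h=8 -> slot 8
Insert 71: h=5, 1 probes -> slot 6
Insert 40: h=7 -> slot 7
Insert 48: h=4 -> slot 4

Table: [None, None, 35, None, 48, 60, 71, 40, 30, None, None]


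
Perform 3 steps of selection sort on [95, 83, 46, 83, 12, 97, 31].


Initial: [95, 83, 46, 83, 12, 97, 31]
Step 1: min=12 at 4
  Swap: [12, 83, 46, 83, 95, 97, 31]
Step 2: min=31 at 6
  Swap: [12, 31, 46, 83, 95, 97, 83]
Step 3: min=46 at 2
  Swap: [12, 31, 46, 83, 95, 97, 83]

After 3 steps: [12, 31, 46, 83, 95, 97, 83]


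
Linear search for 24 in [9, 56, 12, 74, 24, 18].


i=0: 9!=24
i=1: 56!=24
i=2: 12!=24
i=3: 74!=24
i=4: 24==24 found!

Found at 4, 5 comps


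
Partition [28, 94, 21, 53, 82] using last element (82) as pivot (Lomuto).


Pivot: 82
  28 <= 82: advance i (no swap)
  21 <= 82: swap -> [28, 21, 94, 53, 82]
  53 <= 82: swap -> [28, 21, 53, 94, 82]
Place pivot at 3: [28, 21, 53, 82, 94]

Partitioned: [28, 21, 53, 82, 94]


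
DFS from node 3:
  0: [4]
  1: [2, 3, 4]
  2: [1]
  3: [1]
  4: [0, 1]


Visit 3, push [1]
Visit 1, push [4, 2]
Visit 2, push []
Visit 4, push [0]
Visit 0, push []

DFS order: [3, 1, 2, 4, 0]


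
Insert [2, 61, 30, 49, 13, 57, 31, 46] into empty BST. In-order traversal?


Insert 2: root
Insert 61: R from 2
Insert 30: R from 2 -> L from 61
Insert 49: R from 2 -> L from 61 -> R from 30
Insert 13: R from 2 -> L from 61 -> L from 30
Insert 57: R from 2 -> L from 61 -> R from 30 -> R from 49
Insert 31: R from 2 -> L from 61 -> R from 30 -> L from 49
Insert 46: R from 2 -> L from 61 -> R from 30 -> L from 49 -> R from 31

In-order: [2, 13, 30, 31, 46, 49, 57, 61]


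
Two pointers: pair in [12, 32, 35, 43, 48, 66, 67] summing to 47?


lo=0(12)+hi=6(67)=79
lo=0(12)+hi=5(66)=78
lo=0(12)+hi=4(48)=60
lo=0(12)+hi=3(43)=55
lo=0(12)+hi=2(35)=47

Yes: 12+35=47


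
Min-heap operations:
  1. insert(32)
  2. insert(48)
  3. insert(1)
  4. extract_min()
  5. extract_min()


insert(32) -> [32]
insert(48) -> [32, 48]
insert(1) -> [1, 48, 32]
extract_min()->1, [32, 48]
extract_min()->32, [48]

Final heap: [48]


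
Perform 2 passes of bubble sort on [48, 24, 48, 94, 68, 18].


Initial: [48, 24, 48, 94, 68, 18]
Pass 1: [24, 48, 48, 68, 18, 94] (3 swaps)
Pass 2: [24, 48, 48, 18, 68, 94] (1 swaps)

After 2 passes: [24, 48, 48, 18, 68, 94]


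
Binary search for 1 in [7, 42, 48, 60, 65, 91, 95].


Step 1: lo=0, hi=6, mid=3, val=60
Step 2: lo=0, hi=2, mid=1, val=42
Step 3: lo=0, hi=0, mid=0, val=7

Not found


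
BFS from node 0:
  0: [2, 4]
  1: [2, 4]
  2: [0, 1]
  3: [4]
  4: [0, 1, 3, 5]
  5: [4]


Visit 0, enqueue [2, 4]
Visit 2, enqueue [1]
Visit 4, enqueue [3, 5]
Visit 1, enqueue []
Visit 3, enqueue []
Visit 5, enqueue []

BFS order: [0, 2, 4, 1, 3, 5]


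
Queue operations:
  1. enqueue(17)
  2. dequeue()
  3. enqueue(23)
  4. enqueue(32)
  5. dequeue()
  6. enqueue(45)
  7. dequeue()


enqueue(17) -> [17]
dequeue()->17, []
enqueue(23) -> [23]
enqueue(32) -> [23, 32]
dequeue()->23, [32]
enqueue(45) -> [32, 45]
dequeue()->32, [45]

Final queue: [45]


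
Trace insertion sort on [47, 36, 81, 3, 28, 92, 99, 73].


Initial: [47, 36, 81, 3, 28, 92, 99, 73]
Insert 36: [36, 47, 81, 3, 28, 92, 99, 73]
Insert 81: [36, 47, 81, 3, 28, 92, 99, 73]
Insert 3: [3, 36, 47, 81, 28, 92, 99, 73]
Insert 28: [3, 28, 36, 47, 81, 92, 99, 73]
Insert 92: [3, 28, 36, 47, 81, 92, 99, 73]
Insert 99: [3, 28, 36, 47, 81, 92, 99, 73]
Insert 73: [3, 28, 36, 47, 73, 81, 92, 99]

Sorted: [3, 28, 36, 47, 73, 81, 92, 99]


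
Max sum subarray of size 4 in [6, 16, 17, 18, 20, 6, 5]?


[0:4]: 57
[1:5]: 71
[2:6]: 61
[3:7]: 49

Max: 71 at [1:5]


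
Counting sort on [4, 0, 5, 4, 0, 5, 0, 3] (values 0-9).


Input: [4, 0, 5, 4, 0, 5, 0, 3]
Counts: [3, 0, 0, 1, 2, 2, 0, 0, 0, 0]

Sorted: [0, 0, 0, 3, 4, 4, 5, 5]


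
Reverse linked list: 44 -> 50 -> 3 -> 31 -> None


Step 1: curr=44, set curr.next=prev(None) | reversed so far: 44
Step 2: curr=50, set curr.next=prev(44) | reversed so far: 50 -> 44
Step 3: curr=3, set curr.next=prev(50) | reversed so far: 3 -> 50 -> 44
Step 4: curr=31, set curr.next=prev(3) | reversed so far: 31 -> 3 -> 50 -> 44

31 -> 3 -> 50 -> 44 -> None


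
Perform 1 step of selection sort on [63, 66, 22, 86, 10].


Initial: [63, 66, 22, 86, 10]
Step 1: min=10 at 4
  Swap: [10, 66, 22, 86, 63]

After 1 step: [10, 66, 22, 86, 63]


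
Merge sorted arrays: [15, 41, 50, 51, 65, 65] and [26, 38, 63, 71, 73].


Take 15 from A
Take 26 from B
Take 38 from B
Take 41 from A
Take 50 from A
Take 51 from A
Take 63 from B
Take 65 from A
Take 65 from A

Merged: [15, 26, 38, 41, 50, 51, 63, 65, 65, 71, 73]


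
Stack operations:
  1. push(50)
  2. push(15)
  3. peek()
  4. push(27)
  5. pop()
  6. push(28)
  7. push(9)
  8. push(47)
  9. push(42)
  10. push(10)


push(50) -> [50]
push(15) -> [50, 15]
peek()->15
push(27) -> [50, 15, 27]
pop()->27, [50, 15]
push(28) -> [50, 15, 28]
push(9) -> [50, 15, 28, 9]
push(47) -> [50, 15, 28, 9, 47]
push(42) -> [50, 15, 28, 9, 47, 42]
push(10) -> [50, 15, 28, 9, 47, 42, 10]

Final stack: [50, 15, 28, 9, 47, 42, 10]


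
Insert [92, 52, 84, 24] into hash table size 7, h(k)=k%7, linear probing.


Insert 92: h=1 -> slot 1
Insert 52: h=3 -> slot 3
Insert 84: h=0 -> slot 0
Insert 24: h=3, 1 probes -> slot 4

Table: [84, 92, None, 52, 24, None, None]


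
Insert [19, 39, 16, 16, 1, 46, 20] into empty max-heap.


Insert 19: [19]
Insert 39: [39, 19]
Insert 16: [39, 19, 16]
Insert 16: [39, 19, 16, 16]
Insert 1: [39, 19, 16, 16, 1]
Insert 46: [46, 19, 39, 16, 1, 16]
Insert 20: [46, 19, 39, 16, 1, 16, 20]

Final heap: [46, 19, 39, 16, 1, 16, 20]


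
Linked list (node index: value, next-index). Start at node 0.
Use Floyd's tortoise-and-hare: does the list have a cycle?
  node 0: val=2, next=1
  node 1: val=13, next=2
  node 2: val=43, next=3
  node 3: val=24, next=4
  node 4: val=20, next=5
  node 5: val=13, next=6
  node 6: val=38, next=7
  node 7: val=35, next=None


Floyd's tortoise (slow, +1) and hare (fast, +2):
  init: slow=0, fast=0
  step 1: slow=1, fast=2
  step 2: slow=2, fast=4
  step 3: slow=3, fast=6
  step 4: fast 6->7->None, no cycle

Cycle: no


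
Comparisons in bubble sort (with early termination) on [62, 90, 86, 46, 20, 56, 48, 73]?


Algorithm: bubble sort (with early termination)
Input: [62, 90, 86, 46, 20, 56, 48, 73]
Sorted: [20, 46, 48, 56, 62, 73, 86, 90]

25


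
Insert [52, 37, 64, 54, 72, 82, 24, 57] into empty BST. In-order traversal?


Insert 52: root
Insert 37: L from 52
Insert 64: R from 52
Insert 54: R from 52 -> L from 64
Insert 72: R from 52 -> R from 64
Insert 82: R from 52 -> R from 64 -> R from 72
Insert 24: L from 52 -> L from 37
Insert 57: R from 52 -> L from 64 -> R from 54

In-order: [24, 37, 52, 54, 57, 64, 72, 82]


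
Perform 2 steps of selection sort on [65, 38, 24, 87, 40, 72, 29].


Initial: [65, 38, 24, 87, 40, 72, 29]
Step 1: min=24 at 2
  Swap: [24, 38, 65, 87, 40, 72, 29]
Step 2: min=29 at 6
  Swap: [24, 29, 65, 87, 40, 72, 38]

After 2 steps: [24, 29, 65, 87, 40, 72, 38]


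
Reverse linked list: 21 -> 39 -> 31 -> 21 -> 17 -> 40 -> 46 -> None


Step 1: curr=21, set curr.next=prev(None) | reversed so far: 21
Step 2: curr=39, set curr.next=prev(21) | reversed so far: 39 -> 21
Step 3: curr=31, set curr.next=prev(39) | reversed so far: 31 -> 39 -> 21
Step 4: curr=21, set curr.next=prev(31) | reversed so far: 21 -> 31 -> 39 -> 21
Step 5: curr=17, set curr.next=prev(21) | reversed so far: 17 -> 21 -> 31 -> 39 -> 21
Step 6: curr=40, set curr.next=prev(17) | reversed so far: 40 -> 17 -> 21 -> 31 -> 39 -> 21
Step 7: curr=46, set curr.next=prev(40) | reversed so far: 46 -> 40 -> 17 -> 21 -> 31 -> 39 -> 21

46 -> 40 -> 17 -> 21 -> 31 -> 39 -> 21 -> None


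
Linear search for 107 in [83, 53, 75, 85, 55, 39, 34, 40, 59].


i=0: 83!=107
i=1: 53!=107
i=2: 75!=107
i=3: 85!=107
i=4: 55!=107
i=5: 39!=107
i=6: 34!=107
i=7: 40!=107
i=8: 59!=107

Not found, 9 comps


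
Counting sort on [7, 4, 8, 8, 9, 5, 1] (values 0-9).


Input: [7, 4, 8, 8, 9, 5, 1]
Counts: [0, 1, 0, 0, 1, 1, 0, 1, 2, 1]

Sorted: [1, 4, 5, 7, 8, 8, 9]


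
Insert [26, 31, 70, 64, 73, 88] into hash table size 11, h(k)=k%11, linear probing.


Insert 26: h=4 -> slot 4
Insert 31: h=9 -> slot 9
Insert 70: h=4, 1 probes -> slot 5
Insert 64: h=9, 1 probes -> slot 10
Insert 73: h=7 -> slot 7
Insert 88: h=0 -> slot 0

Table: [88, None, None, None, 26, 70, None, 73, None, 31, 64]


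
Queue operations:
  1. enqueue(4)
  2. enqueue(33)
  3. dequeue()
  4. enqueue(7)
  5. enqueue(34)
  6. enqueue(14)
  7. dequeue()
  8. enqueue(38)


enqueue(4) -> [4]
enqueue(33) -> [4, 33]
dequeue()->4, [33]
enqueue(7) -> [33, 7]
enqueue(34) -> [33, 7, 34]
enqueue(14) -> [33, 7, 34, 14]
dequeue()->33, [7, 34, 14]
enqueue(38) -> [7, 34, 14, 38]

Final queue: [7, 34, 14, 38]


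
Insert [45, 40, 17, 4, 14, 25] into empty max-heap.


Insert 45: [45]
Insert 40: [45, 40]
Insert 17: [45, 40, 17]
Insert 4: [45, 40, 17, 4]
Insert 14: [45, 40, 17, 4, 14]
Insert 25: [45, 40, 25, 4, 14, 17]

Final heap: [45, 40, 25, 4, 14, 17]


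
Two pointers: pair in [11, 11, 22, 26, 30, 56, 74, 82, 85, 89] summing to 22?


lo=0(11)+hi=9(89)=100
lo=0(11)+hi=8(85)=96
lo=0(11)+hi=7(82)=93
lo=0(11)+hi=6(74)=85
lo=0(11)+hi=5(56)=67
lo=0(11)+hi=4(30)=41
lo=0(11)+hi=3(26)=37
lo=0(11)+hi=2(22)=33
lo=0(11)+hi=1(11)=22

Yes: 11+11=22


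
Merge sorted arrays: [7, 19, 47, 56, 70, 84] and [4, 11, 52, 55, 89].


Take 4 from B
Take 7 from A
Take 11 from B
Take 19 from A
Take 47 from A
Take 52 from B
Take 55 from B
Take 56 from A
Take 70 from A
Take 84 from A

Merged: [4, 7, 11, 19, 47, 52, 55, 56, 70, 84, 89]


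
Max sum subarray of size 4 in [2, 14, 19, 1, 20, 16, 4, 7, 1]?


[0:4]: 36
[1:5]: 54
[2:6]: 56
[3:7]: 41
[4:8]: 47
[5:9]: 28

Max: 56 at [2:6]


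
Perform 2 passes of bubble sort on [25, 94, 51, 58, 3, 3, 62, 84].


Initial: [25, 94, 51, 58, 3, 3, 62, 84]
Pass 1: [25, 51, 58, 3, 3, 62, 84, 94] (6 swaps)
Pass 2: [25, 51, 3, 3, 58, 62, 84, 94] (2 swaps)

After 2 passes: [25, 51, 3, 3, 58, 62, 84, 94]


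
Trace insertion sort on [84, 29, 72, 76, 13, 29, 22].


Initial: [84, 29, 72, 76, 13, 29, 22]
Insert 29: [29, 84, 72, 76, 13, 29, 22]
Insert 72: [29, 72, 84, 76, 13, 29, 22]
Insert 76: [29, 72, 76, 84, 13, 29, 22]
Insert 13: [13, 29, 72, 76, 84, 29, 22]
Insert 29: [13, 29, 29, 72, 76, 84, 22]
Insert 22: [13, 22, 29, 29, 72, 76, 84]

Sorted: [13, 22, 29, 29, 72, 76, 84]


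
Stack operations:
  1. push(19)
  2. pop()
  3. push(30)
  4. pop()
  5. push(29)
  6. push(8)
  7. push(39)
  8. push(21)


push(19) -> [19]
pop()->19, []
push(30) -> [30]
pop()->30, []
push(29) -> [29]
push(8) -> [29, 8]
push(39) -> [29, 8, 39]
push(21) -> [29, 8, 39, 21]

Final stack: [29, 8, 39, 21]


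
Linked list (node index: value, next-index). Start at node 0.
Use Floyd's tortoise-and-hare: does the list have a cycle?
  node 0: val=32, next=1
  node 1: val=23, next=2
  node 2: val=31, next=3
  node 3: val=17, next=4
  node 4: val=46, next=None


Floyd's tortoise (slow, +1) and hare (fast, +2):
  init: slow=0, fast=0
  step 1: slow=1, fast=2
  step 2: slow=2, fast=4
  step 3: fast -> None, no cycle

Cycle: no


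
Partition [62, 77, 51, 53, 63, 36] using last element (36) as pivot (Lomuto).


Pivot: 36
Place pivot at 0: [36, 77, 51, 53, 63, 62]

Partitioned: [36, 77, 51, 53, 63, 62]


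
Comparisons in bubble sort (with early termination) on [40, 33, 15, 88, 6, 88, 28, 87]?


Algorithm: bubble sort (with early termination)
Input: [40, 33, 15, 88, 6, 88, 28, 87]
Sorted: [6, 15, 28, 33, 40, 87, 88, 88]

25


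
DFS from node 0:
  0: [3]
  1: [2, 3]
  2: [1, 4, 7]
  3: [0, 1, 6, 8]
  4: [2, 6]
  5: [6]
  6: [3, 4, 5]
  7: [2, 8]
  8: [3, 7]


Visit 0, push [3]
Visit 3, push [8, 6, 1]
Visit 1, push [2]
Visit 2, push [7, 4]
Visit 4, push [6]
Visit 6, push [5]
Visit 5, push []
Visit 7, push [8]
Visit 8, push []

DFS order: [0, 3, 1, 2, 4, 6, 5, 7, 8]


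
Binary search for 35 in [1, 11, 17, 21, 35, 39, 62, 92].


Step 1: lo=0, hi=7, mid=3, val=21
Step 2: lo=4, hi=7, mid=5, val=39
Step 3: lo=4, hi=4, mid=4, val=35

Found at index 4


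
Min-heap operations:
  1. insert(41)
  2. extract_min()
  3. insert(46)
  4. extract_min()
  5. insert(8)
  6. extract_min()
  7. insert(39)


insert(41) -> [41]
extract_min()->41, []
insert(46) -> [46]
extract_min()->46, []
insert(8) -> [8]
extract_min()->8, []
insert(39) -> [39]

Final heap: [39]


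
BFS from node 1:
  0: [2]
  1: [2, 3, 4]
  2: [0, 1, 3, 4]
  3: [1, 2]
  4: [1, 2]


Visit 1, enqueue [2, 3, 4]
Visit 2, enqueue [0]
Visit 3, enqueue []
Visit 4, enqueue []
Visit 0, enqueue []

BFS order: [1, 2, 3, 4, 0]


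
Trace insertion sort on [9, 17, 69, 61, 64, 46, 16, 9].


Initial: [9, 17, 69, 61, 64, 46, 16, 9]
Insert 17: [9, 17, 69, 61, 64, 46, 16, 9]
Insert 69: [9, 17, 69, 61, 64, 46, 16, 9]
Insert 61: [9, 17, 61, 69, 64, 46, 16, 9]
Insert 64: [9, 17, 61, 64, 69, 46, 16, 9]
Insert 46: [9, 17, 46, 61, 64, 69, 16, 9]
Insert 16: [9, 16, 17, 46, 61, 64, 69, 9]
Insert 9: [9, 9, 16, 17, 46, 61, 64, 69]

Sorted: [9, 9, 16, 17, 46, 61, 64, 69]


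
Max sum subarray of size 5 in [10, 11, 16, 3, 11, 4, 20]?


[0:5]: 51
[1:6]: 45
[2:7]: 54

Max: 54 at [2:7]


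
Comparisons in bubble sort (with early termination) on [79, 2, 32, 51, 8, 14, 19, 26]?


Algorithm: bubble sort (with early termination)
Input: [79, 2, 32, 51, 8, 14, 19, 26]
Sorted: [2, 8, 14, 19, 26, 32, 51, 79]

22


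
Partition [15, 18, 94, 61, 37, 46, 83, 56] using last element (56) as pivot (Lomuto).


Pivot: 56
  15 <= 56: advance i (no swap)
  18 <= 56: advance i (no swap)
  37 <= 56: swap -> [15, 18, 37, 61, 94, 46, 83, 56]
  46 <= 56: swap -> [15, 18, 37, 46, 94, 61, 83, 56]
Place pivot at 4: [15, 18, 37, 46, 56, 61, 83, 94]

Partitioned: [15, 18, 37, 46, 56, 61, 83, 94]


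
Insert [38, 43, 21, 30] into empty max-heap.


Insert 38: [38]
Insert 43: [43, 38]
Insert 21: [43, 38, 21]
Insert 30: [43, 38, 21, 30]

Final heap: [43, 38, 21, 30]


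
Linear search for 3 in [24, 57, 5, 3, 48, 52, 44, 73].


i=0: 24!=3
i=1: 57!=3
i=2: 5!=3
i=3: 3==3 found!

Found at 3, 4 comps


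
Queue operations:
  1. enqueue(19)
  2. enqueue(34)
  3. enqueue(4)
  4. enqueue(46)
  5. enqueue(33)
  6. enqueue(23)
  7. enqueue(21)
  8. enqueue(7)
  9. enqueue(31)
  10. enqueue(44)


enqueue(19) -> [19]
enqueue(34) -> [19, 34]
enqueue(4) -> [19, 34, 4]
enqueue(46) -> [19, 34, 4, 46]
enqueue(33) -> [19, 34, 4, 46, 33]
enqueue(23) -> [19, 34, 4, 46, 33, 23]
enqueue(21) -> [19, 34, 4, 46, 33, 23, 21]
enqueue(7) -> [19, 34, 4, 46, 33, 23, 21, 7]
enqueue(31) -> [19, 34, 4, 46, 33, 23, 21, 7, 31]
enqueue(44) -> [19, 34, 4, 46, 33, 23, 21, 7, 31, 44]

Final queue: [19, 34, 4, 46, 33, 23, 21, 7, 31, 44]


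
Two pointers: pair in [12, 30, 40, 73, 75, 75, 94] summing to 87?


lo=0(12)+hi=6(94)=106
lo=0(12)+hi=5(75)=87

Yes: 12+75=87


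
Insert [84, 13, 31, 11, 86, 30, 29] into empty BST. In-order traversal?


Insert 84: root
Insert 13: L from 84
Insert 31: L from 84 -> R from 13
Insert 11: L from 84 -> L from 13
Insert 86: R from 84
Insert 30: L from 84 -> R from 13 -> L from 31
Insert 29: L from 84 -> R from 13 -> L from 31 -> L from 30

In-order: [11, 13, 29, 30, 31, 84, 86]


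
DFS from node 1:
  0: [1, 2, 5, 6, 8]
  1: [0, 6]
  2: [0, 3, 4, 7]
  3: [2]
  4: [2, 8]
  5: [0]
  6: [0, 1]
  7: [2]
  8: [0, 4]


Visit 1, push [6, 0]
Visit 0, push [8, 6, 5, 2]
Visit 2, push [7, 4, 3]
Visit 3, push []
Visit 4, push [8]
Visit 8, push []
Visit 7, push []
Visit 5, push []
Visit 6, push []

DFS order: [1, 0, 2, 3, 4, 8, 7, 5, 6]


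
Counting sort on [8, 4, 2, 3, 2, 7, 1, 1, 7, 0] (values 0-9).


Input: [8, 4, 2, 3, 2, 7, 1, 1, 7, 0]
Counts: [1, 2, 2, 1, 1, 0, 0, 2, 1, 0]

Sorted: [0, 1, 1, 2, 2, 3, 4, 7, 7, 8]


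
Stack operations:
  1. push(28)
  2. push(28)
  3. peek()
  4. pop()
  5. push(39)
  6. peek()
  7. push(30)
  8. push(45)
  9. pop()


push(28) -> [28]
push(28) -> [28, 28]
peek()->28
pop()->28, [28]
push(39) -> [28, 39]
peek()->39
push(30) -> [28, 39, 30]
push(45) -> [28, 39, 30, 45]
pop()->45, [28, 39, 30]

Final stack: [28, 39, 30]


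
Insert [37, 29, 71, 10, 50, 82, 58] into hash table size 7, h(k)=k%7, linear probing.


Insert 37: h=2 -> slot 2
Insert 29: h=1 -> slot 1
Insert 71: h=1, 2 probes -> slot 3
Insert 10: h=3, 1 probes -> slot 4
Insert 50: h=1, 4 probes -> slot 5
Insert 82: h=5, 1 probes -> slot 6
Insert 58: h=2, 5 probes -> slot 0

Table: [58, 29, 37, 71, 10, 50, 82]


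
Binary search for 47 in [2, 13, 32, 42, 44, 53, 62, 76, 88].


Step 1: lo=0, hi=8, mid=4, val=44
Step 2: lo=5, hi=8, mid=6, val=62
Step 3: lo=5, hi=5, mid=5, val=53

Not found


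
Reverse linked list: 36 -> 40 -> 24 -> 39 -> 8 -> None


Step 1: curr=36, set curr.next=prev(None) | reversed so far: 36
Step 2: curr=40, set curr.next=prev(36) | reversed so far: 40 -> 36
Step 3: curr=24, set curr.next=prev(40) | reversed so far: 24 -> 40 -> 36
Step 4: curr=39, set curr.next=prev(24) | reversed so far: 39 -> 24 -> 40 -> 36
Step 5: curr=8, set curr.next=prev(39) | reversed so far: 8 -> 39 -> 24 -> 40 -> 36

8 -> 39 -> 24 -> 40 -> 36 -> None


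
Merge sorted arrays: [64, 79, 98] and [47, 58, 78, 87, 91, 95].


Take 47 from B
Take 58 from B
Take 64 from A
Take 78 from B
Take 79 from A
Take 87 from B
Take 91 from B
Take 95 from B

Merged: [47, 58, 64, 78, 79, 87, 91, 95, 98]


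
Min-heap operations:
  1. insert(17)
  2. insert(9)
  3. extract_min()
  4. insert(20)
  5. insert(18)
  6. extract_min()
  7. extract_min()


insert(17) -> [17]
insert(9) -> [9, 17]
extract_min()->9, [17]
insert(20) -> [17, 20]
insert(18) -> [17, 20, 18]
extract_min()->17, [18, 20]
extract_min()->18, [20]

Final heap: [20]


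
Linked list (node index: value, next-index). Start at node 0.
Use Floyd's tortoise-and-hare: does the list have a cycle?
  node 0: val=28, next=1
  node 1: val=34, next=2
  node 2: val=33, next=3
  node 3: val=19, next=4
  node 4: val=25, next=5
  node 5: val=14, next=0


Floyd's tortoise (slow, +1) and hare (fast, +2):
  init: slow=0, fast=0
  step 1: slow=1, fast=2
  step 2: slow=2, fast=4
  step 3: slow=3, fast=0
  step 4: slow=4, fast=2
  step 5: slow=5, fast=4
  step 6: slow=0, fast=0
  slow == fast at node 0: cycle detected

Cycle: yes


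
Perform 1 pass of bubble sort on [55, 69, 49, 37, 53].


Initial: [55, 69, 49, 37, 53]
Pass 1: [55, 49, 37, 53, 69] (3 swaps)

After 1 pass: [55, 49, 37, 53, 69]


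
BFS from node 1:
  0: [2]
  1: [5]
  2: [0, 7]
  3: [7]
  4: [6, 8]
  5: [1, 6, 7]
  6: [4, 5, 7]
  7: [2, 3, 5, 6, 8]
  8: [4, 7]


Visit 1, enqueue [5]
Visit 5, enqueue [6, 7]
Visit 6, enqueue [4]
Visit 7, enqueue [2, 3, 8]
Visit 4, enqueue []
Visit 2, enqueue [0]
Visit 3, enqueue []
Visit 8, enqueue []
Visit 0, enqueue []

BFS order: [1, 5, 6, 7, 4, 2, 3, 8, 0]


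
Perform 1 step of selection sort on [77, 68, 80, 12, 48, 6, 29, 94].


Initial: [77, 68, 80, 12, 48, 6, 29, 94]
Step 1: min=6 at 5
  Swap: [6, 68, 80, 12, 48, 77, 29, 94]

After 1 step: [6, 68, 80, 12, 48, 77, 29, 94]


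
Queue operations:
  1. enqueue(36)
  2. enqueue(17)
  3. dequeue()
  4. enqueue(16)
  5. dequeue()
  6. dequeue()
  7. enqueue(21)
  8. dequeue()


enqueue(36) -> [36]
enqueue(17) -> [36, 17]
dequeue()->36, [17]
enqueue(16) -> [17, 16]
dequeue()->17, [16]
dequeue()->16, []
enqueue(21) -> [21]
dequeue()->21, []

Final queue: []


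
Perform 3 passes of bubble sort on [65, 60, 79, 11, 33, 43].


Initial: [65, 60, 79, 11, 33, 43]
Pass 1: [60, 65, 11, 33, 43, 79] (4 swaps)
Pass 2: [60, 11, 33, 43, 65, 79] (3 swaps)
Pass 3: [11, 33, 43, 60, 65, 79] (3 swaps)

After 3 passes: [11, 33, 43, 60, 65, 79]


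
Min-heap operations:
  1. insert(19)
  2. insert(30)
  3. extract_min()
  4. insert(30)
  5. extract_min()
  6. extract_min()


insert(19) -> [19]
insert(30) -> [19, 30]
extract_min()->19, [30]
insert(30) -> [30, 30]
extract_min()->30, [30]
extract_min()->30, []

Final heap: []


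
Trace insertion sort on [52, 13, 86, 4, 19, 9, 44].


Initial: [52, 13, 86, 4, 19, 9, 44]
Insert 13: [13, 52, 86, 4, 19, 9, 44]
Insert 86: [13, 52, 86, 4, 19, 9, 44]
Insert 4: [4, 13, 52, 86, 19, 9, 44]
Insert 19: [4, 13, 19, 52, 86, 9, 44]
Insert 9: [4, 9, 13, 19, 52, 86, 44]
Insert 44: [4, 9, 13, 19, 44, 52, 86]

Sorted: [4, 9, 13, 19, 44, 52, 86]


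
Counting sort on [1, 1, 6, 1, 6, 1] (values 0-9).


Input: [1, 1, 6, 1, 6, 1]
Counts: [0, 4, 0, 0, 0, 0, 2, 0, 0, 0]

Sorted: [1, 1, 1, 1, 6, 6]


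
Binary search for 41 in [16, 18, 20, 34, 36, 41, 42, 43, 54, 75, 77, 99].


Step 1: lo=0, hi=11, mid=5, val=41

Found at index 5


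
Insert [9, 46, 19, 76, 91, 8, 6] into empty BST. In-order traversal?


Insert 9: root
Insert 46: R from 9
Insert 19: R from 9 -> L from 46
Insert 76: R from 9 -> R from 46
Insert 91: R from 9 -> R from 46 -> R from 76
Insert 8: L from 9
Insert 6: L from 9 -> L from 8

In-order: [6, 8, 9, 19, 46, 76, 91]


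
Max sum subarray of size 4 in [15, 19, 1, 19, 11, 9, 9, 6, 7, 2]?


[0:4]: 54
[1:5]: 50
[2:6]: 40
[3:7]: 48
[4:8]: 35
[5:9]: 31
[6:10]: 24

Max: 54 at [0:4]


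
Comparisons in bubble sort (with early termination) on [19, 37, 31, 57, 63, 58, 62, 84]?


Algorithm: bubble sort (with early termination)
Input: [19, 37, 31, 57, 63, 58, 62, 84]
Sorted: [19, 31, 37, 57, 58, 62, 63, 84]

13


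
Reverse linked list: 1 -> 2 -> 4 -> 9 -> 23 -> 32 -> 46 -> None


Step 1: curr=1, set curr.next=prev(None) | reversed so far: 1
Step 2: curr=2, set curr.next=prev(1) | reversed so far: 2 -> 1
Step 3: curr=4, set curr.next=prev(2) | reversed so far: 4 -> 2 -> 1
Step 4: curr=9, set curr.next=prev(4) | reversed so far: 9 -> 4 -> 2 -> 1
Step 5: curr=23, set curr.next=prev(9) | reversed so far: 23 -> 9 -> 4 -> 2 -> 1
Step 6: curr=32, set curr.next=prev(23) | reversed so far: 32 -> 23 -> 9 -> 4 -> 2 -> 1
Step 7: curr=46, set curr.next=prev(32) | reversed so far: 46 -> 32 -> 23 -> 9 -> 4 -> 2 -> 1

46 -> 32 -> 23 -> 9 -> 4 -> 2 -> 1 -> None


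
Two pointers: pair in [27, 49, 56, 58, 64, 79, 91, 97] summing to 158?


lo=0(27)+hi=7(97)=124
lo=1(49)+hi=7(97)=146
lo=2(56)+hi=7(97)=153
lo=3(58)+hi=7(97)=155
lo=4(64)+hi=7(97)=161
lo=4(64)+hi=6(91)=155
lo=5(79)+hi=6(91)=170

No pair found


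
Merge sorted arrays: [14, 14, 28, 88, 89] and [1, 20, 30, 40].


Take 1 from B
Take 14 from A
Take 14 from A
Take 20 from B
Take 28 from A
Take 30 from B
Take 40 from B

Merged: [1, 14, 14, 20, 28, 30, 40, 88, 89]


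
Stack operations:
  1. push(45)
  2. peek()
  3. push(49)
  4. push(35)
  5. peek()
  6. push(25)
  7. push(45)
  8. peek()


push(45) -> [45]
peek()->45
push(49) -> [45, 49]
push(35) -> [45, 49, 35]
peek()->35
push(25) -> [45, 49, 35, 25]
push(45) -> [45, 49, 35, 25, 45]
peek()->45

Final stack: [45, 49, 35, 25, 45]


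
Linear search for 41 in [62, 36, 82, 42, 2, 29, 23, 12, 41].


i=0: 62!=41
i=1: 36!=41
i=2: 82!=41
i=3: 42!=41
i=4: 2!=41
i=5: 29!=41
i=6: 23!=41
i=7: 12!=41
i=8: 41==41 found!

Found at 8, 9 comps


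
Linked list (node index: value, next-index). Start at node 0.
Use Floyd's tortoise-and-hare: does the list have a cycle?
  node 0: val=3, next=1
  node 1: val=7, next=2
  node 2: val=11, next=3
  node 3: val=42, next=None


Floyd's tortoise (slow, +1) and hare (fast, +2):
  init: slow=0, fast=0
  step 1: slow=1, fast=2
  step 2: fast 2->3->None, no cycle

Cycle: no


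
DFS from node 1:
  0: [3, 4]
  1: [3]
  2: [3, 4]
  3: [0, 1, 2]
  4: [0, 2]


Visit 1, push [3]
Visit 3, push [2, 0]
Visit 0, push [4]
Visit 4, push [2]
Visit 2, push []

DFS order: [1, 3, 0, 4, 2]


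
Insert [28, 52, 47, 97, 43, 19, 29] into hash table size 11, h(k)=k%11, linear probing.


Insert 28: h=6 -> slot 6
Insert 52: h=8 -> slot 8
Insert 47: h=3 -> slot 3
Insert 97: h=9 -> slot 9
Insert 43: h=10 -> slot 10
Insert 19: h=8, 3 probes -> slot 0
Insert 29: h=7 -> slot 7

Table: [19, None, None, 47, None, None, 28, 29, 52, 97, 43]


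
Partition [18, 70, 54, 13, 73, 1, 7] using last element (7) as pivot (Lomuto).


Pivot: 7
  1 <= 7: swap -> [1, 70, 54, 13, 73, 18, 7]
Place pivot at 1: [1, 7, 54, 13, 73, 18, 70]

Partitioned: [1, 7, 54, 13, 73, 18, 70]


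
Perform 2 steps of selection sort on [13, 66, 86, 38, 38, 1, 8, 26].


Initial: [13, 66, 86, 38, 38, 1, 8, 26]
Step 1: min=1 at 5
  Swap: [1, 66, 86, 38, 38, 13, 8, 26]
Step 2: min=8 at 6
  Swap: [1, 8, 86, 38, 38, 13, 66, 26]

After 2 steps: [1, 8, 86, 38, 38, 13, 66, 26]


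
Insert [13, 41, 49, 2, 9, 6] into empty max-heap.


Insert 13: [13]
Insert 41: [41, 13]
Insert 49: [49, 13, 41]
Insert 2: [49, 13, 41, 2]
Insert 9: [49, 13, 41, 2, 9]
Insert 6: [49, 13, 41, 2, 9, 6]

Final heap: [49, 13, 41, 2, 9, 6]


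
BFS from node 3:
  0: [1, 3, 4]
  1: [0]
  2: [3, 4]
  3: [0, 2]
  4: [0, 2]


Visit 3, enqueue [0, 2]
Visit 0, enqueue [1, 4]
Visit 2, enqueue []
Visit 1, enqueue []
Visit 4, enqueue []

BFS order: [3, 0, 2, 1, 4]


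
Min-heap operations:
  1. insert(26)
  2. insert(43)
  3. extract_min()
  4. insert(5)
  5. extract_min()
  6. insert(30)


insert(26) -> [26]
insert(43) -> [26, 43]
extract_min()->26, [43]
insert(5) -> [5, 43]
extract_min()->5, [43]
insert(30) -> [30, 43]

Final heap: [30, 43]


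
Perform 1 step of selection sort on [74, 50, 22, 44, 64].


Initial: [74, 50, 22, 44, 64]
Step 1: min=22 at 2
  Swap: [22, 50, 74, 44, 64]

After 1 step: [22, 50, 74, 44, 64]


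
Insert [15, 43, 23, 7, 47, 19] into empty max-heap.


Insert 15: [15]
Insert 43: [43, 15]
Insert 23: [43, 15, 23]
Insert 7: [43, 15, 23, 7]
Insert 47: [47, 43, 23, 7, 15]
Insert 19: [47, 43, 23, 7, 15, 19]

Final heap: [47, 43, 23, 7, 15, 19]


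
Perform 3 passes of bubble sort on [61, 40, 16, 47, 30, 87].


Initial: [61, 40, 16, 47, 30, 87]
Pass 1: [40, 16, 47, 30, 61, 87] (4 swaps)
Pass 2: [16, 40, 30, 47, 61, 87] (2 swaps)
Pass 3: [16, 30, 40, 47, 61, 87] (1 swaps)

After 3 passes: [16, 30, 40, 47, 61, 87]


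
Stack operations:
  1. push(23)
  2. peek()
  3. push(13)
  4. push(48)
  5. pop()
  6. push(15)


push(23) -> [23]
peek()->23
push(13) -> [23, 13]
push(48) -> [23, 13, 48]
pop()->48, [23, 13]
push(15) -> [23, 13, 15]

Final stack: [23, 13, 15]


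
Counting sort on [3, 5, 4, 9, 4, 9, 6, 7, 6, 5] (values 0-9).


Input: [3, 5, 4, 9, 4, 9, 6, 7, 6, 5]
Counts: [0, 0, 0, 1, 2, 2, 2, 1, 0, 2]

Sorted: [3, 4, 4, 5, 5, 6, 6, 7, 9, 9]


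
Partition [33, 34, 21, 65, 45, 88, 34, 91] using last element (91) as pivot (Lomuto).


Pivot: 91
  33 <= 91: advance i (no swap)
  34 <= 91: advance i (no swap)
  21 <= 91: advance i (no swap)
  65 <= 91: advance i (no swap)
  45 <= 91: advance i (no swap)
  88 <= 91: advance i (no swap)
  34 <= 91: advance i (no swap)
Place pivot at 7: [33, 34, 21, 65, 45, 88, 34, 91]

Partitioned: [33, 34, 21, 65, 45, 88, 34, 91]


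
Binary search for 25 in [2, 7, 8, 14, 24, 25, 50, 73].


Step 1: lo=0, hi=7, mid=3, val=14
Step 2: lo=4, hi=7, mid=5, val=25

Found at index 5


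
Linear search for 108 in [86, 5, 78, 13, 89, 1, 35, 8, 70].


i=0: 86!=108
i=1: 5!=108
i=2: 78!=108
i=3: 13!=108
i=4: 89!=108
i=5: 1!=108
i=6: 35!=108
i=7: 8!=108
i=8: 70!=108

Not found, 9 comps


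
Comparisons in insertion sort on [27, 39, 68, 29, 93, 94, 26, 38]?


Algorithm: insertion sort
Input: [27, 39, 68, 29, 93, 94, 26, 38]
Sorted: [26, 27, 29, 38, 39, 68, 93, 94]

18


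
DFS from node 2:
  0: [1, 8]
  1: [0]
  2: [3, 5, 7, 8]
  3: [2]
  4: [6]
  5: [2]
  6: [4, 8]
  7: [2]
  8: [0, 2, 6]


Visit 2, push [8, 7, 5, 3]
Visit 3, push []
Visit 5, push []
Visit 7, push []
Visit 8, push [6, 0]
Visit 0, push [1]
Visit 1, push []
Visit 6, push [4]
Visit 4, push []

DFS order: [2, 3, 5, 7, 8, 0, 1, 6, 4]


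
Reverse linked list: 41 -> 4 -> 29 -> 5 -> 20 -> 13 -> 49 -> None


Step 1: curr=41, set curr.next=prev(None) | reversed so far: 41
Step 2: curr=4, set curr.next=prev(41) | reversed so far: 4 -> 41
Step 3: curr=29, set curr.next=prev(4) | reversed so far: 29 -> 4 -> 41
Step 4: curr=5, set curr.next=prev(29) | reversed so far: 5 -> 29 -> 4 -> 41
Step 5: curr=20, set curr.next=prev(5) | reversed so far: 20 -> 5 -> 29 -> 4 -> 41
Step 6: curr=13, set curr.next=prev(20) | reversed so far: 13 -> 20 -> 5 -> 29 -> 4 -> 41
Step 7: curr=49, set curr.next=prev(13) | reversed so far: 49 -> 13 -> 20 -> 5 -> 29 -> 4 -> 41

49 -> 13 -> 20 -> 5 -> 29 -> 4 -> 41 -> None


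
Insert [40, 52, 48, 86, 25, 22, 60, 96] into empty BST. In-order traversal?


Insert 40: root
Insert 52: R from 40
Insert 48: R from 40 -> L from 52
Insert 86: R from 40 -> R from 52
Insert 25: L from 40
Insert 22: L from 40 -> L from 25
Insert 60: R from 40 -> R from 52 -> L from 86
Insert 96: R from 40 -> R from 52 -> R from 86

In-order: [22, 25, 40, 48, 52, 60, 86, 96]


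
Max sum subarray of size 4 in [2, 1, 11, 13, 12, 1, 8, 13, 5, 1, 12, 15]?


[0:4]: 27
[1:5]: 37
[2:6]: 37
[3:7]: 34
[4:8]: 34
[5:9]: 27
[6:10]: 27
[7:11]: 31
[8:12]: 33

Max: 37 at [1:5]


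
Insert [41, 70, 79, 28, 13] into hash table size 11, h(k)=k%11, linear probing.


Insert 41: h=8 -> slot 8
Insert 70: h=4 -> slot 4
Insert 79: h=2 -> slot 2
Insert 28: h=6 -> slot 6
Insert 13: h=2, 1 probes -> slot 3

Table: [None, None, 79, 13, 70, None, 28, None, 41, None, None]


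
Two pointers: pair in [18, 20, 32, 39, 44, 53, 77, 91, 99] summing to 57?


lo=0(18)+hi=8(99)=117
lo=0(18)+hi=7(91)=109
lo=0(18)+hi=6(77)=95
lo=0(18)+hi=5(53)=71
lo=0(18)+hi=4(44)=62
lo=0(18)+hi=3(39)=57

Yes: 18+39=57


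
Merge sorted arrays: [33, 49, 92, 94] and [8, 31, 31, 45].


Take 8 from B
Take 31 from B
Take 31 from B
Take 33 from A
Take 45 from B

Merged: [8, 31, 31, 33, 45, 49, 92, 94]


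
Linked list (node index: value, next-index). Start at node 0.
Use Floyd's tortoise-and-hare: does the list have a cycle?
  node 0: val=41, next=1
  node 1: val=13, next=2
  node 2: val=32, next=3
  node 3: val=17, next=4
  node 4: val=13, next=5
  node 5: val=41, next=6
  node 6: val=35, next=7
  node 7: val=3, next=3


Floyd's tortoise (slow, +1) and hare (fast, +2):
  init: slow=0, fast=0
  step 1: slow=1, fast=2
  step 2: slow=2, fast=4
  step 3: slow=3, fast=6
  step 4: slow=4, fast=3
  step 5: slow=5, fast=5
  slow == fast at node 5: cycle detected

Cycle: yes


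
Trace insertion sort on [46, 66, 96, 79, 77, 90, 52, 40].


Initial: [46, 66, 96, 79, 77, 90, 52, 40]
Insert 66: [46, 66, 96, 79, 77, 90, 52, 40]
Insert 96: [46, 66, 96, 79, 77, 90, 52, 40]
Insert 79: [46, 66, 79, 96, 77, 90, 52, 40]
Insert 77: [46, 66, 77, 79, 96, 90, 52, 40]
Insert 90: [46, 66, 77, 79, 90, 96, 52, 40]
Insert 52: [46, 52, 66, 77, 79, 90, 96, 40]
Insert 40: [40, 46, 52, 66, 77, 79, 90, 96]

Sorted: [40, 46, 52, 66, 77, 79, 90, 96]


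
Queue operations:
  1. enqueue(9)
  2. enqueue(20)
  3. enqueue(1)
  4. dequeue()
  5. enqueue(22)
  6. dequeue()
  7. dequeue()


enqueue(9) -> [9]
enqueue(20) -> [9, 20]
enqueue(1) -> [9, 20, 1]
dequeue()->9, [20, 1]
enqueue(22) -> [20, 1, 22]
dequeue()->20, [1, 22]
dequeue()->1, [22]

Final queue: [22]


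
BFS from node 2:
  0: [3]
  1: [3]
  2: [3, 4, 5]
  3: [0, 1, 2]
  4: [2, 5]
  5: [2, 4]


Visit 2, enqueue [3, 4, 5]
Visit 3, enqueue [0, 1]
Visit 4, enqueue []
Visit 5, enqueue []
Visit 0, enqueue []
Visit 1, enqueue []

BFS order: [2, 3, 4, 5, 0, 1]


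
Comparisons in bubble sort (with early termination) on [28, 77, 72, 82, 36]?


Algorithm: bubble sort (with early termination)
Input: [28, 77, 72, 82, 36]
Sorted: [28, 36, 72, 77, 82]

10


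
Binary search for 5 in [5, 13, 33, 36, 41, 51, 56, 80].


Step 1: lo=0, hi=7, mid=3, val=36
Step 2: lo=0, hi=2, mid=1, val=13
Step 3: lo=0, hi=0, mid=0, val=5

Found at index 0


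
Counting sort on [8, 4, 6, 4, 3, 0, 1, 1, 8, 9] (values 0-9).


Input: [8, 4, 6, 4, 3, 0, 1, 1, 8, 9]
Counts: [1, 2, 0, 1, 2, 0, 1, 0, 2, 1]

Sorted: [0, 1, 1, 3, 4, 4, 6, 8, 8, 9]


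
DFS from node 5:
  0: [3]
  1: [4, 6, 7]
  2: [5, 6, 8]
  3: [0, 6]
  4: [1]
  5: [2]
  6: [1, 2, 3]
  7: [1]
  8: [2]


Visit 5, push [2]
Visit 2, push [8, 6]
Visit 6, push [3, 1]
Visit 1, push [7, 4]
Visit 4, push []
Visit 7, push []
Visit 3, push [0]
Visit 0, push []
Visit 8, push []

DFS order: [5, 2, 6, 1, 4, 7, 3, 0, 8]


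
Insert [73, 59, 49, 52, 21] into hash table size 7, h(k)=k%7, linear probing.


Insert 73: h=3 -> slot 3
Insert 59: h=3, 1 probes -> slot 4
Insert 49: h=0 -> slot 0
Insert 52: h=3, 2 probes -> slot 5
Insert 21: h=0, 1 probes -> slot 1

Table: [49, 21, None, 73, 59, 52, None]


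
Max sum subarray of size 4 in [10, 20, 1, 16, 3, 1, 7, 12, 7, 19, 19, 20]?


[0:4]: 47
[1:5]: 40
[2:6]: 21
[3:7]: 27
[4:8]: 23
[5:9]: 27
[6:10]: 45
[7:11]: 57
[8:12]: 65

Max: 65 at [8:12]


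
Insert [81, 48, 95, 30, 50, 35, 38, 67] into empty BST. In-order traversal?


Insert 81: root
Insert 48: L from 81
Insert 95: R from 81
Insert 30: L from 81 -> L from 48
Insert 50: L from 81 -> R from 48
Insert 35: L from 81 -> L from 48 -> R from 30
Insert 38: L from 81 -> L from 48 -> R from 30 -> R from 35
Insert 67: L from 81 -> R from 48 -> R from 50

In-order: [30, 35, 38, 48, 50, 67, 81, 95]


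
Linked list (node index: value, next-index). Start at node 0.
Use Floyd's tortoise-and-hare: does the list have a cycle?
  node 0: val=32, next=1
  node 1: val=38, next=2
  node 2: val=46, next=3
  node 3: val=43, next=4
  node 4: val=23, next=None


Floyd's tortoise (slow, +1) and hare (fast, +2):
  init: slow=0, fast=0
  step 1: slow=1, fast=2
  step 2: slow=2, fast=4
  step 3: fast -> None, no cycle

Cycle: no


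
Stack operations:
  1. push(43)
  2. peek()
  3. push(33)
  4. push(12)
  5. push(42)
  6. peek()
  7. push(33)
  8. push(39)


push(43) -> [43]
peek()->43
push(33) -> [43, 33]
push(12) -> [43, 33, 12]
push(42) -> [43, 33, 12, 42]
peek()->42
push(33) -> [43, 33, 12, 42, 33]
push(39) -> [43, 33, 12, 42, 33, 39]

Final stack: [43, 33, 12, 42, 33, 39]


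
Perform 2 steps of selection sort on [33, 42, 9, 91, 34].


Initial: [33, 42, 9, 91, 34]
Step 1: min=9 at 2
  Swap: [9, 42, 33, 91, 34]
Step 2: min=33 at 2
  Swap: [9, 33, 42, 91, 34]

After 2 steps: [9, 33, 42, 91, 34]


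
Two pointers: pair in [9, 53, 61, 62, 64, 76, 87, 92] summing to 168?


lo=0(9)+hi=7(92)=101
lo=1(53)+hi=7(92)=145
lo=2(61)+hi=7(92)=153
lo=3(62)+hi=7(92)=154
lo=4(64)+hi=7(92)=156
lo=5(76)+hi=7(92)=168

Yes: 76+92=168


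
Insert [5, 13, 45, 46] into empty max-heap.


Insert 5: [5]
Insert 13: [13, 5]
Insert 45: [45, 5, 13]
Insert 46: [46, 45, 13, 5]

Final heap: [46, 45, 13, 5]


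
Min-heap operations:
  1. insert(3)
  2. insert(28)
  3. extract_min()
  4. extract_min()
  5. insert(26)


insert(3) -> [3]
insert(28) -> [3, 28]
extract_min()->3, [28]
extract_min()->28, []
insert(26) -> [26]

Final heap: [26]
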